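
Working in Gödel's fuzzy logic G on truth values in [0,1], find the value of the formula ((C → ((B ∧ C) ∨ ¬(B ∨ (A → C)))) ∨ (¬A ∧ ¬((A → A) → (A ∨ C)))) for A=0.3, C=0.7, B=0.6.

(B ∧ C) = min(0.6, 0.7) = 0.6
(A → C): 0.3 ≤ 0.7, so result = 1
(B ∨ (A → C)) = max(0.6, 1) = 1
¬(B ∨ (A → C)): Gödel ¬ of 1 = 0 (operand ≠ 0)
((B ∧ C) ∨ ¬(B ∨ (A → C))) = max(0.6, 0) = 0.6
(C → ((B ∧ C) ∨ ¬(B ∨ (A → C)))): 0.7 > 0.6, so result = 0.6
¬A: Gödel ¬ of 0.3 = 0 (operand ≠ 0)
(A → A): 0.3 ≤ 0.3, so result = 1
(A ∨ C) = max(0.3, 0.7) = 0.7
((A → A) → (A ∨ C)): 1 > 0.7, so result = 0.7
¬((A → A) → (A ∨ C)): Gödel ¬ of 0.7 = 0 (operand ≠ 0)
(¬A ∧ ¬((A → A) → (A ∨ C))) = min(0, 0) = 0
((C → ((B ∧ C) ∨ ¬(B ∨ (A → C)))) ∨ (¬A ∧ ¬((A → A) → (A ∨ C)))) = max(0.6, 0) = 0.6

0.60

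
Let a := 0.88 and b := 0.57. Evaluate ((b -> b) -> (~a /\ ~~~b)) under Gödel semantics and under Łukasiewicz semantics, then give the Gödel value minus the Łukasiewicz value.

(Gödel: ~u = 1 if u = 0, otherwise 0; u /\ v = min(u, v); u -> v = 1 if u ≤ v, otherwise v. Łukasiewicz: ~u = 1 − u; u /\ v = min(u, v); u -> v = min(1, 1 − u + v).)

-0.12

Gödel evaluation:
  (b -> b): 0.57 ≤ 0.57, so result = 1
  ~a: Gödel ¬ of 0.88 = 0 (operand ≠ 0)
  ~b: Gödel ¬ of 0.57 = 0 (operand ≠ 0)
  ~~b: Gödel ¬ of 0 = 1 (operand is 0)
  ~~~b: Gödel ¬ of 1 = 0 (operand ≠ 0)
  (~a /\ ~~~b) = min(0, 0) = 0
  ((b -> b) -> (~a /\ ~~~b)): 1 > 0, so result = 0
  Gödel value = 0
Łukasiewicz evaluation:
  (b -> b): min(1, 1 − 0.57 + 0.57) = 1
  ~a: Łukasiewicz ¬ gives 1 − 0.88 = 0.12
  ~b: Łukasiewicz ¬ gives 1 − 0.57 = 0.43
  ~~b: Łukasiewicz ¬ gives 1 − 0.43 = 0.57
  ~~~b: Łukasiewicz ¬ gives 1 − 0.57 = 0.43
  (~a /\ ~~~b) = min(0.12, 0.43) = 0.12
  ((b -> b) -> (~a /\ ~~~b)): min(1, 1 − 1 + 0.12) = 0.12
  Łukasiewicz value = 0.12
Difference: 0 − 0.12 = -0.12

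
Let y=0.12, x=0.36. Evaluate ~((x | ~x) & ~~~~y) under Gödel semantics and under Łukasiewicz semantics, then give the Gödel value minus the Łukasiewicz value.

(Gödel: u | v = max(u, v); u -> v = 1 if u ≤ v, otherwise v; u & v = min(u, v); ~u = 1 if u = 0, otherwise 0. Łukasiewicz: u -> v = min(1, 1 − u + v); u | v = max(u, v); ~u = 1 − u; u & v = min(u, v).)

Gödel evaluation:
  ~x: Gödel ¬ of 0.36 = 0 (operand ≠ 0)
  (x | ~x) = max(0.36, 0) = 0.36
  ~y: Gödel ¬ of 0.12 = 0 (operand ≠ 0)
  ~~y: Gödel ¬ of 0 = 1 (operand is 0)
  ~~~y: Gödel ¬ of 1 = 0 (operand ≠ 0)
  ~~~~y: Gödel ¬ of 0 = 1 (operand is 0)
  ((x | ~x) & ~~~~y) = min(0.36, 1) = 0.36
  ~((x | ~x) & ~~~~y): Gödel ¬ of 0.36 = 0 (operand ≠ 0)
  Gödel value = 0
Łukasiewicz evaluation:
  ~x: Łukasiewicz ¬ gives 1 − 0.36 = 0.64
  (x | ~x) = max(0.36, 0.64) = 0.64
  ~y: Łukasiewicz ¬ gives 1 − 0.12 = 0.88
  ~~y: Łukasiewicz ¬ gives 1 − 0.88 = 0.12
  ~~~y: Łukasiewicz ¬ gives 1 − 0.12 = 0.88
  ~~~~y: Łukasiewicz ¬ gives 1 − 0.88 = 0.12
  ((x | ~x) & ~~~~y) = min(0.64, 0.12) = 0.12
  ~((x | ~x) & ~~~~y): Łukasiewicz ¬ gives 1 − 0.12 = 0.88
  Łukasiewicz value = 0.88
Difference: 0 − 0.88 = -0.88

-0.88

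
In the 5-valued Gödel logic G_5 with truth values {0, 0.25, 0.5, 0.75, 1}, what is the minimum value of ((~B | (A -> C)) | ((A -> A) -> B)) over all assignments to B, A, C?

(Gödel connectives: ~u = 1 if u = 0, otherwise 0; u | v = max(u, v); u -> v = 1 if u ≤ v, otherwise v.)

0.25

The minimum is attained at B = 0.25, A = 0.25, C = 0:
  ~B: Gödel ¬ of 0.25 = 0 (operand ≠ 0)
  (A -> C): 0.25 > 0, so result = 0
  (~B | (A -> C)) = max(0, 0) = 0
  (A -> A): 0.25 ≤ 0.25, so result = 1
  ((A -> A) -> B): 1 > 0.25, so result = 0.25
  ((~B | (A -> C)) | ((A -> A) -> B)) = max(0, 0.25) = 0.25
Checking all 125 assignments confirms none give a value below 0.25.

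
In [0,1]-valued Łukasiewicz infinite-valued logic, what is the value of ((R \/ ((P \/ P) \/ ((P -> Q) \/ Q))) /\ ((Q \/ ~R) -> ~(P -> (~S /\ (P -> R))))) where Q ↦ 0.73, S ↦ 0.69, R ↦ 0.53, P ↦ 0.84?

(P \/ P) = max(0.84, 0.84) = 0.84
(P -> Q): min(1, 1 − 0.84 + 0.73) = 0.89
((P -> Q) \/ Q) = max(0.89, 0.73) = 0.89
((P \/ P) \/ ((P -> Q) \/ Q)) = max(0.84, 0.89) = 0.89
(R \/ ((P \/ P) \/ ((P -> Q) \/ Q))) = max(0.53, 0.89) = 0.89
~R: Łukasiewicz ¬ gives 1 − 0.53 = 0.47
(Q \/ ~R) = max(0.73, 0.47) = 0.73
~S: Łukasiewicz ¬ gives 1 − 0.69 = 0.31
(P -> R): min(1, 1 − 0.84 + 0.53) = 0.69
(~S /\ (P -> R)) = min(0.31, 0.69) = 0.31
(P -> (~S /\ (P -> R))): min(1, 1 − 0.84 + 0.31) = 0.47
~(P -> (~S /\ (P -> R))): Łukasiewicz ¬ gives 1 − 0.47 = 0.53
((Q \/ ~R) -> ~(P -> (~S /\ (P -> R)))): min(1, 1 − 0.73 + 0.53) = 0.8
((R \/ ((P \/ P) \/ ((P -> Q) \/ Q))) /\ ((Q \/ ~R) -> ~(P -> (~S /\ (P -> R))))) = min(0.89, 0.8) = 0.8

0.80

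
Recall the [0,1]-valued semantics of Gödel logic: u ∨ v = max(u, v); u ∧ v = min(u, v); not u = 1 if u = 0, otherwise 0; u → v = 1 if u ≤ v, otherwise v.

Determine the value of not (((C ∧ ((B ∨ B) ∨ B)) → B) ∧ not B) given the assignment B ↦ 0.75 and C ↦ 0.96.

1.00

(B ∨ B) = max(0.75, 0.75) = 0.75
((B ∨ B) ∨ B) = max(0.75, 0.75) = 0.75
(C ∧ ((B ∨ B) ∨ B)) = min(0.96, 0.75) = 0.75
((C ∧ ((B ∨ B) ∨ B)) → B): 0.75 ≤ 0.75, so result = 1
not B: Gödel ¬ of 0.75 = 0 (operand ≠ 0)
(((C ∧ ((B ∨ B) ∨ B)) → B) ∧ not B) = min(1, 0) = 0
not (((C ∧ ((B ∨ B) ∨ B)) → B) ∧ not B): Gödel ¬ of 0 = 1 (operand is 0)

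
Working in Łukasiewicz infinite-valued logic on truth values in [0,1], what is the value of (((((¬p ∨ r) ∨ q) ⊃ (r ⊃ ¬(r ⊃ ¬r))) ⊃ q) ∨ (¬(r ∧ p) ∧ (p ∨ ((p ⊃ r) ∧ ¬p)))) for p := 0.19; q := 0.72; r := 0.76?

0.81

¬p: Łukasiewicz ¬ gives 1 − 0.19 = 0.81
(¬p ∨ r) = max(0.81, 0.76) = 0.81
((¬p ∨ r) ∨ q) = max(0.81, 0.72) = 0.81
¬r: Łukasiewicz ¬ gives 1 − 0.76 = 0.24
(r ⊃ ¬r): min(1, 1 − 0.76 + 0.24) = 0.48
¬(r ⊃ ¬r): Łukasiewicz ¬ gives 1 − 0.48 = 0.52
(r ⊃ ¬(r ⊃ ¬r)): min(1, 1 − 0.76 + 0.52) = 0.76
(((¬p ∨ r) ∨ q) ⊃ (r ⊃ ¬(r ⊃ ¬r))): min(1, 1 − 0.81 + 0.76) = 0.95
((((¬p ∨ r) ∨ q) ⊃ (r ⊃ ¬(r ⊃ ¬r))) ⊃ q): min(1, 1 − 0.95 + 0.72) = 0.77
(r ∧ p) = min(0.76, 0.19) = 0.19
¬(r ∧ p): Łukasiewicz ¬ gives 1 − 0.19 = 0.81
(p ⊃ r): min(1, 1 − 0.19 + 0.76) = 1
¬p: Łukasiewicz ¬ gives 1 − 0.19 = 0.81
((p ⊃ r) ∧ ¬p) = min(1, 0.81) = 0.81
(p ∨ ((p ⊃ r) ∧ ¬p)) = max(0.19, 0.81) = 0.81
(¬(r ∧ p) ∧ (p ∨ ((p ⊃ r) ∧ ¬p))) = min(0.81, 0.81) = 0.81
(((((¬p ∨ r) ∨ q) ⊃ (r ⊃ ¬(r ⊃ ¬r))) ⊃ q) ∨ (¬(r ∧ p) ∧ (p ∨ ((p ⊃ r) ∧ ¬p)))) = max(0.77, 0.81) = 0.81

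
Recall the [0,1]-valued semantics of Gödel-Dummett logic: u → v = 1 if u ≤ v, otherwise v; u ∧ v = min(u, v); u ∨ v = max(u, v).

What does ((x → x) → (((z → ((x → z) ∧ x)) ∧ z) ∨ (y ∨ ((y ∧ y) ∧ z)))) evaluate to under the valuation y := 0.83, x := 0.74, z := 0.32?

0.83

(x → x): 0.74 ≤ 0.74, so result = 1
(x → z): 0.74 > 0.32, so result = 0.32
((x → z) ∧ x) = min(0.32, 0.74) = 0.32
(z → ((x → z) ∧ x)): 0.32 ≤ 0.32, so result = 1
((z → ((x → z) ∧ x)) ∧ z) = min(1, 0.32) = 0.32
(y ∧ y) = min(0.83, 0.83) = 0.83
((y ∧ y) ∧ z) = min(0.83, 0.32) = 0.32
(y ∨ ((y ∧ y) ∧ z)) = max(0.83, 0.32) = 0.83
(((z → ((x → z) ∧ x)) ∧ z) ∨ (y ∨ ((y ∧ y) ∧ z))) = max(0.32, 0.83) = 0.83
((x → x) → (((z → ((x → z) ∧ x)) ∧ z) ∨ (y ∨ ((y ∧ y) ∧ z)))): 1 > 0.83, so result = 0.83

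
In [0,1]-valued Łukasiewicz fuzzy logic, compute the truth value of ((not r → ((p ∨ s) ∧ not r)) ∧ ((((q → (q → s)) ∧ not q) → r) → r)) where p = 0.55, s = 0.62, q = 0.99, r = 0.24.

not r: Łukasiewicz ¬ gives 1 − 0.24 = 0.76
(p ∨ s) = max(0.55, 0.62) = 0.62
not r: Łukasiewicz ¬ gives 1 − 0.24 = 0.76
((p ∨ s) ∧ not r) = min(0.62, 0.76) = 0.62
(not r → ((p ∨ s) ∧ not r)): min(1, 1 − 0.76 + 0.62) = 0.86
(q → s): min(1, 1 − 0.99 + 0.62) = 0.63
(q → (q → s)): min(1, 1 − 0.99 + 0.63) = 0.64
not q: Łukasiewicz ¬ gives 1 − 0.99 = 0.01
((q → (q → s)) ∧ not q) = min(0.64, 0.01) = 0.01
(((q → (q → s)) ∧ not q) → r): min(1, 1 − 0.01 + 0.24) = 1
((((q → (q → s)) ∧ not q) → r) → r): min(1, 1 − 1 + 0.24) = 0.24
((not r → ((p ∨ s) ∧ not r)) ∧ ((((q → (q → s)) ∧ not q) → r) → r)) = min(0.86, 0.24) = 0.24

0.24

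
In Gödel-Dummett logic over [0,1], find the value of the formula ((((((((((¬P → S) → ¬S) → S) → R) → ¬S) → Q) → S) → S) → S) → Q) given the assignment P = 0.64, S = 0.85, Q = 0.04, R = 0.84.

¬P: Gödel ¬ of 0.64 = 0 (operand ≠ 0)
(¬P → S): 0 ≤ 0.85, so result = 1
¬S: Gödel ¬ of 0.85 = 0 (operand ≠ 0)
((¬P → S) → ¬S): 1 > 0, so result = 0
(((¬P → S) → ¬S) → S): 0 ≤ 0.85, so result = 1
((((¬P → S) → ¬S) → S) → R): 1 > 0.84, so result = 0.84
¬S: Gödel ¬ of 0.85 = 0 (operand ≠ 0)
(((((¬P → S) → ¬S) → S) → R) → ¬S): 0.84 > 0, so result = 0
((((((¬P → S) → ¬S) → S) → R) → ¬S) → Q): 0 ≤ 0.04, so result = 1
(((((((¬P → S) → ¬S) → S) → R) → ¬S) → Q) → S): 1 > 0.85, so result = 0.85
((((((((¬P → S) → ¬S) → S) → R) → ¬S) → Q) → S) → S): 0.85 ≤ 0.85, so result = 1
(((((((((¬P → S) → ¬S) → S) → R) → ¬S) → Q) → S) → S) → S): 1 > 0.85, so result = 0.85
((((((((((¬P → S) → ¬S) → S) → R) → ¬S) → Q) → S) → S) → S) → Q): 0.85 > 0.04, so result = 0.04

0.04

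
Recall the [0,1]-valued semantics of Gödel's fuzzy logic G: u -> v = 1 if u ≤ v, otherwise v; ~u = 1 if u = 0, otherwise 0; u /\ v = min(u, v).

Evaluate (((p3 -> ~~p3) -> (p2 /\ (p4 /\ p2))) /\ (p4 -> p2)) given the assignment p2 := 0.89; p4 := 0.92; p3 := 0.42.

~p3: Gödel ¬ of 0.42 = 0 (operand ≠ 0)
~~p3: Gödel ¬ of 0 = 1 (operand is 0)
(p3 -> ~~p3): 0.42 ≤ 1, so result = 1
(p4 /\ p2) = min(0.92, 0.89) = 0.89
(p2 /\ (p4 /\ p2)) = min(0.89, 0.89) = 0.89
((p3 -> ~~p3) -> (p2 /\ (p4 /\ p2))): 1 > 0.89, so result = 0.89
(p4 -> p2): 0.92 > 0.89, so result = 0.89
(((p3 -> ~~p3) -> (p2 /\ (p4 /\ p2))) /\ (p4 -> p2)) = min(0.89, 0.89) = 0.89

0.89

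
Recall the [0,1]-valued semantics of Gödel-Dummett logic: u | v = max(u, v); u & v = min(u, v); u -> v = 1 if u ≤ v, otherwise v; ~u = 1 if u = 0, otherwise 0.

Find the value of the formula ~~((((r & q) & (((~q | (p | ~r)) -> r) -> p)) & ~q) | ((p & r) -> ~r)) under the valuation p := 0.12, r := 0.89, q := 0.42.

(r & q) = min(0.89, 0.42) = 0.42
~q: Gödel ¬ of 0.42 = 0 (operand ≠ 0)
~r: Gödel ¬ of 0.89 = 0 (operand ≠ 0)
(p | ~r) = max(0.12, 0) = 0.12
(~q | (p | ~r)) = max(0, 0.12) = 0.12
((~q | (p | ~r)) -> r): 0.12 ≤ 0.89, so result = 1
(((~q | (p | ~r)) -> r) -> p): 1 > 0.12, so result = 0.12
((r & q) & (((~q | (p | ~r)) -> r) -> p)) = min(0.42, 0.12) = 0.12
~q: Gödel ¬ of 0.42 = 0 (operand ≠ 0)
(((r & q) & (((~q | (p | ~r)) -> r) -> p)) & ~q) = min(0.12, 0) = 0
(p & r) = min(0.12, 0.89) = 0.12
~r: Gödel ¬ of 0.89 = 0 (operand ≠ 0)
((p & r) -> ~r): 0.12 > 0, so result = 0
((((r & q) & (((~q | (p | ~r)) -> r) -> p)) & ~q) | ((p & r) -> ~r)) = max(0, 0) = 0
~((((r & q) & (((~q | (p | ~r)) -> r) -> p)) & ~q) | ((p & r) -> ~r)): Gödel ¬ of 0 = 1 (operand is 0)
~~((((r & q) & (((~q | (p | ~r)) -> r) -> p)) & ~q) | ((p & r) -> ~r)): Gödel ¬ of 1 = 0 (operand ≠ 0)

0.00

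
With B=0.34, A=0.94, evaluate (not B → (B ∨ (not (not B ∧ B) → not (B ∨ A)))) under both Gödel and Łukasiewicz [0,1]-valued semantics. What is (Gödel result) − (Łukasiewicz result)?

0.26

Gödel evaluation:
  not B: Gödel ¬ of 0.34 = 0 (operand ≠ 0)
  not B: Gödel ¬ of 0.34 = 0 (operand ≠ 0)
  (not B ∧ B) = min(0, 0.34) = 0
  not (not B ∧ B): Gödel ¬ of 0 = 1 (operand is 0)
  (B ∨ A) = max(0.34, 0.94) = 0.94
  not (B ∨ A): Gödel ¬ of 0.94 = 0 (operand ≠ 0)
  (not (not B ∧ B) → not (B ∨ A)): 1 > 0, so result = 0
  (B ∨ (not (not B ∧ B) → not (B ∨ A))) = max(0.34, 0) = 0.34
  (not B → (B ∨ (not (not B ∧ B) → not (B ∨ A)))): 0 ≤ 0.34, so result = 1
  Gödel value = 1
Łukasiewicz evaluation:
  not B: Łukasiewicz ¬ gives 1 − 0.34 = 0.66
  not B: Łukasiewicz ¬ gives 1 − 0.34 = 0.66
  (not B ∧ B) = min(0.66, 0.34) = 0.34
  not (not B ∧ B): Łukasiewicz ¬ gives 1 − 0.34 = 0.66
  (B ∨ A) = max(0.34, 0.94) = 0.94
  not (B ∨ A): Łukasiewicz ¬ gives 1 − 0.94 = 0.06
  (not (not B ∧ B) → not (B ∨ A)): min(1, 1 − 0.66 + 0.06) = 0.4
  (B ∨ (not (not B ∧ B) → not (B ∨ A))) = max(0.34, 0.4) = 0.4
  (not B → (B ∨ (not (not B ∧ B) → not (B ∨ A)))): min(1, 1 − 0.66 + 0.4) = 0.74
  Łukasiewicz value = 0.74
Difference: 1 − 0.74 = 0.26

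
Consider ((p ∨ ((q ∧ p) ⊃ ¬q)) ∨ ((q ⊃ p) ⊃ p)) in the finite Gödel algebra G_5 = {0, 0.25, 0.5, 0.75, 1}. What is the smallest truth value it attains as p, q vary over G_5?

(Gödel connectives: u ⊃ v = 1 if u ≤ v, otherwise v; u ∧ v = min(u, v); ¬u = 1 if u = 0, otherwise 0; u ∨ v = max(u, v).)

0.25

The minimum is attained at p = 0.25, q = 0.25:
  (q ∧ p) = min(0.25, 0.25) = 0.25
  ¬q: Gödel ¬ of 0.25 = 0 (operand ≠ 0)
  ((q ∧ p) ⊃ ¬q): 0.25 > 0, so result = 0
  (p ∨ ((q ∧ p) ⊃ ¬q)) = max(0.25, 0) = 0.25
  (q ⊃ p): 0.25 ≤ 0.25, so result = 1
  ((q ⊃ p) ⊃ p): 1 > 0.25, so result = 0.25
  ((p ∨ ((q ∧ p) ⊃ ¬q)) ∨ ((q ⊃ p) ⊃ p)) = max(0.25, 0.25) = 0.25
Checking all 25 assignments confirms none give a value below 0.25.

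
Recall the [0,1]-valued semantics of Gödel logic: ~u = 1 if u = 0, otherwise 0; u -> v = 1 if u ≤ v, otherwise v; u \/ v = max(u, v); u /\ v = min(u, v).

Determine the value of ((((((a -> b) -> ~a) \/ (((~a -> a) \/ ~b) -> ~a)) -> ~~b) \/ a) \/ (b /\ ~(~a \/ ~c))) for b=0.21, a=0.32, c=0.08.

1.00

(a -> b): 0.32 > 0.21, so result = 0.21
~a: Gödel ¬ of 0.32 = 0 (operand ≠ 0)
((a -> b) -> ~a): 0.21 > 0, so result = 0
~a: Gödel ¬ of 0.32 = 0 (operand ≠ 0)
(~a -> a): 0 ≤ 0.32, so result = 1
~b: Gödel ¬ of 0.21 = 0 (operand ≠ 0)
((~a -> a) \/ ~b) = max(1, 0) = 1
~a: Gödel ¬ of 0.32 = 0 (operand ≠ 0)
(((~a -> a) \/ ~b) -> ~a): 1 > 0, so result = 0
(((a -> b) -> ~a) \/ (((~a -> a) \/ ~b) -> ~a)) = max(0, 0) = 0
~b: Gödel ¬ of 0.21 = 0 (operand ≠ 0)
~~b: Gödel ¬ of 0 = 1 (operand is 0)
((((a -> b) -> ~a) \/ (((~a -> a) \/ ~b) -> ~a)) -> ~~b): 0 ≤ 1, so result = 1
(((((a -> b) -> ~a) \/ (((~a -> a) \/ ~b) -> ~a)) -> ~~b) \/ a) = max(1, 0.32) = 1
~a: Gödel ¬ of 0.32 = 0 (operand ≠ 0)
~c: Gödel ¬ of 0.08 = 0 (operand ≠ 0)
(~a \/ ~c) = max(0, 0) = 0
~(~a \/ ~c): Gödel ¬ of 0 = 1 (operand is 0)
(b /\ ~(~a \/ ~c)) = min(0.21, 1) = 0.21
((((((a -> b) -> ~a) \/ (((~a -> a) \/ ~b) -> ~a)) -> ~~b) \/ a) \/ (b /\ ~(~a \/ ~c))) = max(1, 0.21) = 1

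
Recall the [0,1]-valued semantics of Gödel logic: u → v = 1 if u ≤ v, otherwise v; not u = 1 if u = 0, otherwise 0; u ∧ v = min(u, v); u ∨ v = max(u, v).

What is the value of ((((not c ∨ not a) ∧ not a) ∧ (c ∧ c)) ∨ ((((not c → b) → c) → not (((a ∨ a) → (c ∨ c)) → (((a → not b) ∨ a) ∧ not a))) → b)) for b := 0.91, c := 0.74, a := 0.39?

not c: Gödel ¬ of 0.74 = 0 (operand ≠ 0)
not a: Gödel ¬ of 0.39 = 0 (operand ≠ 0)
(not c ∨ not a) = max(0, 0) = 0
not a: Gödel ¬ of 0.39 = 0 (operand ≠ 0)
((not c ∨ not a) ∧ not a) = min(0, 0) = 0
(c ∧ c) = min(0.74, 0.74) = 0.74
(((not c ∨ not a) ∧ not a) ∧ (c ∧ c)) = min(0, 0.74) = 0
not c: Gödel ¬ of 0.74 = 0 (operand ≠ 0)
(not c → b): 0 ≤ 0.91, so result = 1
((not c → b) → c): 1 > 0.74, so result = 0.74
(a ∨ a) = max(0.39, 0.39) = 0.39
(c ∨ c) = max(0.74, 0.74) = 0.74
((a ∨ a) → (c ∨ c)): 0.39 ≤ 0.74, so result = 1
not b: Gödel ¬ of 0.91 = 0 (operand ≠ 0)
(a → not b): 0.39 > 0, so result = 0
((a → not b) ∨ a) = max(0, 0.39) = 0.39
not a: Gödel ¬ of 0.39 = 0 (operand ≠ 0)
(((a → not b) ∨ a) ∧ not a) = min(0.39, 0) = 0
(((a ∨ a) → (c ∨ c)) → (((a → not b) ∨ a) ∧ not a)): 1 > 0, so result = 0
not (((a ∨ a) → (c ∨ c)) → (((a → not b) ∨ a) ∧ not a)): Gödel ¬ of 0 = 1 (operand is 0)
(((not c → b) → c) → not (((a ∨ a) → (c ∨ c)) → (((a → not b) ∨ a) ∧ not a))): 0.74 ≤ 1, so result = 1
((((not c → b) → c) → not (((a ∨ a) → (c ∨ c)) → (((a → not b) ∨ a) ∧ not a))) → b): 1 > 0.91, so result = 0.91
((((not c ∨ not a) ∧ not a) ∧ (c ∧ c)) ∨ ((((not c → b) → c) → not (((a ∨ a) → (c ∨ c)) → (((a → not b) ∨ a) ∧ not a))) → b)) = max(0, 0.91) = 0.91

0.91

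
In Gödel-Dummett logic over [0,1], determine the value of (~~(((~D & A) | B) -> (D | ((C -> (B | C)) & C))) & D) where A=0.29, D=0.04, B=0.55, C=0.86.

0.04

~D: Gödel ¬ of 0.04 = 0 (operand ≠ 0)
(~D & A) = min(0, 0.29) = 0
((~D & A) | B) = max(0, 0.55) = 0.55
(B | C) = max(0.55, 0.86) = 0.86
(C -> (B | C)): 0.86 ≤ 0.86, so result = 1
((C -> (B | C)) & C) = min(1, 0.86) = 0.86
(D | ((C -> (B | C)) & C)) = max(0.04, 0.86) = 0.86
(((~D & A) | B) -> (D | ((C -> (B | C)) & C))): 0.55 ≤ 0.86, so result = 1
~(((~D & A) | B) -> (D | ((C -> (B | C)) & C))): Gödel ¬ of 1 = 0 (operand ≠ 0)
~~(((~D & A) | B) -> (D | ((C -> (B | C)) & C))): Gödel ¬ of 0 = 1 (operand is 0)
(~~(((~D & A) | B) -> (D | ((C -> (B | C)) & C))) & D) = min(1, 0.04) = 0.04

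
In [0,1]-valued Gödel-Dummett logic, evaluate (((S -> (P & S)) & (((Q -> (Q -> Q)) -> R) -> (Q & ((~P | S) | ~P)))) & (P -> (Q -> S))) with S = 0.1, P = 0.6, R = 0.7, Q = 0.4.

(P & S) = min(0.6, 0.1) = 0.1
(S -> (P & S)): 0.1 ≤ 0.1, so result = 1
(Q -> Q): 0.4 ≤ 0.4, so result = 1
(Q -> (Q -> Q)): 0.4 ≤ 1, so result = 1
((Q -> (Q -> Q)) -> R): 1 > 0.7, so result = 0.7
~P: Gödel ¬ of 0.6 = 0 (operand ≠ 0)
(~P | S) = max(0, 0.1) = 0.1
~P: Gödel ¬ of 0.6 = 0 (operand ≠ 0)
((~P | S) | ~P) = max(0.1, 0) = 0.1
(Q & ((~P | S) | ~P)) = min(0.4, 0.1) = 0.1
(((Q -> (Q -> Q)) -> R) -> (Q & ((~P | S) | ~P))): 0.7 > 0.1, so result = 0.1
((S -> (P & S)) & (((Q -> (Q -> Q)) -> R) -> (Q & ((~P | S) | ~P)))) = min(1, 0.1) = 0.1
(Q -> S): 0.4 > 0.1, so result = 0.1
(P -> (Q -> S)): 0.6 > 0.1, so result = 0.1
(((S -> (P & S)) & (((Q -> (Q -> Q)) -> R) -> (Q & ((~P | S) | ~P)))) & (P -> (Q -> S))) = min(0.1, 0.1) = 0.1

0.10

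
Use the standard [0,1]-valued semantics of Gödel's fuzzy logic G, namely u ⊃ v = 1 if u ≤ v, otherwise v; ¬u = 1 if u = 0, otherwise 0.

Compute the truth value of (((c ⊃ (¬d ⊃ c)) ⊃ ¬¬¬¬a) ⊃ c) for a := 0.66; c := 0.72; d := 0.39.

0.72

¬d: Gödel ¬ of 0.39 = 0 (operand ≠ 0)
(¬d ⊃ c): 0 ≤ 0.72, so result = 1
(c ⊃ (¬d ⊃ c)): 0.72 ≤ 1, so result = 1
¬a: Gödel ¬ of 0.66 = 0 (operand ≠ 0)
¬¬a: Gödel ¬ of 0 = 1 (operand is 0)
¬¬¬a: Gödel ¬ of 1 = 0 (operand ≠ 0)
¬¬¬¬a: Gödel ¬ of 0 = 1 (operand is 0)
((c ⊃ (¬d ⊃ c)) ⊃ ¬¬¬¬a): 1 ≤ 1, so result = 1
(((c ⊃ (¬d ⊃ c)) ⊃ ¬¬¬¬a) ⊃ c): 1 > 0.72, so result = 0.72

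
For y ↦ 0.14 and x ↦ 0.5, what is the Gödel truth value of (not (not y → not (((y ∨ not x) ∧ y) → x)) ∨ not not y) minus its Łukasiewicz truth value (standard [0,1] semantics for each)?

Gödel evaluation:
  not y: Gödel ¬ of 0.14 = 0 (operand ≠ 0)
  not x: Gödel ¬ of 0.5 = 0 (operand ≠ 0)
  (y ∨ not x) = max(0.14, 0) = 0.14
  ((y ∨ not x) ∧ y) = min(0.14, 0.14) = 0.14
  (((y ∨ not x) ∧ y) → x): 0.14 ≤ 0.5, so result = 1
  not (((y ∨ not x) ∧ y) → x): Gödel ¬ of 1 = 0 (operand ≠ 0)
  (not y → not (((y ∨ not x) ∧ y) → x)): 0 ≤ 0, so result = 1
  not (not y → not (((y ∨ not x) ∧ y) → x)): Gödel ¬ of 1 = 0 (operand ≠ 0)
  not y: Gödel ¬ of 0.14 = 0 (operand ≠ 0)
  not not y: Gödel ¬ of 0 = 1 (operand is 0)
  (not (not y → not (((y ∨ not x) ∧ y) → x)) ∨ not not y) = max(0, 1) = 1
  Gödel value = 1
Łukasiewicz evaluation:
  not y: Łukasiewicz ¬ gives 1 − 0.14 = 0.86
  not x: Łukasiewicz ¬ gives 1 − 0.5 = 0.5
  (y ∨ not x) = max(0.14, 0.5) = 0.5
  ((y ∨ not x) ∧ y) = min(0.5, 0.14) = 0.14
  (((y ∨ not x) ∧ y) → x): min(1, 1 − 0.14 + 0.5) = 1
  not (((y ∨ not x) ∧ y) → x): Łukasiewicz ¬ gives 1 − 1 = 0
  (not y → not (((y ∨ not x) ∧ y) → x)): min(1, 1 − 0.86 + 0) = 0.14
  not (not y → not (((y ∨ not x) ∧ y) → x)): Łukasiewicz ¬ gives 1 − 0.14 = 0.86
  not y: Łukasiewicz ¬ gives 1 − 0.14 = 0.86
  not not y: Łukasiewicz ¬ gives 1 − 0.86 = 0.14
  (not (not y → not (((y ∨ not x) ∧ y) → x)) ∨ not not y) = max(0.86, 0.14) = 0.86
  Łukasiewicz value = 0.86
Difference: 1 − 0.86 = 0.14

0.14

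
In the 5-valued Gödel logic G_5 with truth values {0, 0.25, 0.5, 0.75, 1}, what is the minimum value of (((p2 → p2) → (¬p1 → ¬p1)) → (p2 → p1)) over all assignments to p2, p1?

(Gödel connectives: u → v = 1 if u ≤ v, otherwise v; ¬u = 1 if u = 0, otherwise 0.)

0.00

The minimum is attained at p2 = 0.25, p1 = 0:
  (p2 → p2): 0.25 ≤ 0.25, so result = 1
  ¬p1: Gödel ¬ of 0 = 1 (operand is 0)
  ¬p1: Gödel ¬ of 0 = 1 (operand is 0)
  (¬p1 → ¬p1): 1 ≤ 1, so result = 1
  ((p2 → p2) → (¬p1 → ¬p1)): 1 ≤ 1, so result = 1
  (p2 → p1): 0.25 > 0, so result = 0
  (((p2 → p2) → (¬p1 → ¬p1)) → (p2 → p1)): 1 > 0, so result = 0
Checking all 25 assignments confirms none give a value below 0.00.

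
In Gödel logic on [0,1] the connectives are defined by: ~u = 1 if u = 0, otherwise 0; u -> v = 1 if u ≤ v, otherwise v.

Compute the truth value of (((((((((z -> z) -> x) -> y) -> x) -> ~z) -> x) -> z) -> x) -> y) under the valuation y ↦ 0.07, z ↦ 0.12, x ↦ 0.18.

(z -> z): 0.12 ≤ 0.12, so result = 1
((z -> z) -> x): 1 > 0.18, so result = 0.18
(((z -> z) -> x) -> y): 0.18 > 0.07, so result = 0.07
((((z -> z) -> x) -> y) -> x): 0.07 ≤ 0.18, so result = 1
~z: Gödel ¬ of 0.12 = 0 (operand ≠ 0)
(((((z -> z) -> x) -> y) -> x) -> ~z): 1 > 0, so result = 0
((((((z -> z) -> x) -> y) -> x) -> ~z) -> x): 0 ≤ 0.18, so result = 1
(((((((z -> z) -> x) -> y) -> x) -> ~z) -> x) -> z): 1 > 0.12, so result = 0.12
((((((((z -> z) -> x) -> y) -> x) -> ~z) -> x) -> z) -> x): 0.12 ≤ 0.18, so result = 1
(((((((((z -> z) -> x) -> y) -> x) -> ~z) -> x) -> z) -> x) -> y): 1 > 0.07, so result = 0.07

0.07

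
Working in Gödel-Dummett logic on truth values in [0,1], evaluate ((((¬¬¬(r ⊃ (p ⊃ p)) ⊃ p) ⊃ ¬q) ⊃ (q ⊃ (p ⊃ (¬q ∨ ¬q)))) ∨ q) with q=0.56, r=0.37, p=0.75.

1.00

(p ⊃ p): 0.75 ≤ 0.75, so result = 1
(r ⊃ (p ⊃ p)): 0.37 ≤ 1, so result = 1
¬(r ⊃ (p ⊃ p)): Gödel ¬ of 1 = 0 (operand ≠ 0)
¬¬(r ⊃ (p ⊃ p)): Gödel ¬ of 0 = 1 (operand is 0)
¬¬¬(r ⊃ (p ⊃ p)): Gödel ¬ of 1 = 0 (operand ≠ 0)
(¬¬¬(r ⊃ (p ⊃ p)) ⊃ p): 0 ≤ 0.75, so result = 1
¬q: Gödel ¬ of 0.56 = 0 (operand ≠ 0)
((¬¬¬(r ⊃ (p ⊃ p)) ⊃ p) ⊃ ¬q): 1 > 0, so result = 0
¬q: Gödel ¬ of 0.56 = 0 (operand ≠ 0)
¬q: Gödel ¬ of 0.56 = 0 (operand ≠ 0)
(¬q ∨ ¬q) = max(0, 0) = 0
(p ⊃ (¬q ∨ ¬q)): 0.75 > 0, so result = 0
(q ⊃ (p ⊃ (¬q ∨ ¬q))): 0.56 > 0, so result = 0
(((¬¬¬(r ⊃ (p ⊃ p)) ⊃ p) ⊃ ¬q) ⊃ (q ⊃ (p ⊃ (¬q ∨ ¬q)))): 0 ≤ 0, so result = 1
((((¬¬¬(r ⊃ (p ⊃ p)) ⊃ p) ⊃ ¬q) ⊃ (q ⊃ (p ⊃ (¬q ∨ ¬q)))) ∨ q) = max(1, 0.56) = 1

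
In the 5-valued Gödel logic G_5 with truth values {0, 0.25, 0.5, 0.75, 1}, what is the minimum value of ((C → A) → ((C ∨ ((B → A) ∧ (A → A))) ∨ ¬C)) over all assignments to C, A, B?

The minimum is attained at C = 0.25, A = 0.25, B = 0.5:
  (C → A): 0.25 ≤ 0.25, so result = 1
  (B → A): 0.5 > 0.25, so result = 0.25
  (A → A): 0.25 ≤ 0.25, so result = 1
  ((B → A) ∧ (A → A)) = min(0.25, 1) = 0.25
  (C ∨ ((B → A) ∧ (A → A))) = max(0.25, 0.25) = 0.25
  ¬C: Gödel ¬ of 0.25 = 0 (operand ≠ 0)
  ((C ∨ ((B → A) ∧ (A → A))) ∨ ¬C) = max(0.25, 0) = 0.25
  ((C → A) → ((C ∨ ((B → A) ∧ (A → A))) ∨ ¬C)): 1 > 0.25, so result = 0.25
Checking all 125 assignments confirms none give a value below 0.25.

0.25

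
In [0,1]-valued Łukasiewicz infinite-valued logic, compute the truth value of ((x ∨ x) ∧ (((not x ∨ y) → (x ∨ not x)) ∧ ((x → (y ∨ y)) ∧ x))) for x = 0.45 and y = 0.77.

0.45

(x ∨ x) = max(0.45, 0.45) = 0.45
not x: Łukasiewicz ¬ gives 1 − 0.45 = 0.55
(not x ∨ y) = max(0.55, 0.77) = 0.77
not x: Łukasiewicz ¬ gives 1 − 0.45 = 0.55
(x ∨ not x) = max(0.45, 0.55) = 0.55
((not x ∨ y) → (x ∨ not x)): min(1, 1 − 0.77 + 0.55) = 0.78
(y ∨ y) = max(0.77, 0.77) = 0.77
(x → (y ∨ y)): min(1, 1 − 0.45 + 0.77) = 1
((x → (y ∨ y)) ∧ x) = min(1, 0.45) = 0.45
(((not x ∨ y) → (x ∨ not x)) ∧ ((x → (y ∨ y)) ∧ x)) = min(0.78, 0.45) = 0.45
((x ∨ x) ∧ (((not x ∨ y) → (x ∨ not x)) ∧ ((x → (y ∨ y)) ∧ x))) = min(0.45, 0.45) = 0.45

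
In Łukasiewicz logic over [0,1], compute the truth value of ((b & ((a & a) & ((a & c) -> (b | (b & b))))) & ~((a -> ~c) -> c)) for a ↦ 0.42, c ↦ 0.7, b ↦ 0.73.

0.18

(a & a) = min(0.42, 0.42) = 0.42
(a & c) = min(0.42, 0.7) = 0.42
(b & b) = min(0.73, 0.73) = 0.73
(b | (b & b)) = max(0.73, 0.73) = 0.73
((a & c) -> (b | (b & b))): min(1, 1 − 0.42 + 0.73) = 1
((a & a) & ((a & c) -> (b | (b & b)))) = min(0.42, 1) = 0.42
(b & ((a & a) & ((a & c) -> (b | (b & b))))) = min(0.73, 0.42) = 0.42
~c: Łukasiewicz ¬ gives 1 − 0.7 = 0.3
(a -> ~c): min(1, 1 − 0.42 + 0.3) = 0.88
((a -> ~c) -> c): min(1, 1 − 0.88 + 0.7) = 0.82
~((a -> ~c) -> c): Łukasiewicz ¬ gives 1 − 0.82 = 0.18
((b & ((a & a) & ((a & c) -> (b | (b & b))))) & ~((a -> ~c) -> c)) = min(0.42, 0.18) = 0.18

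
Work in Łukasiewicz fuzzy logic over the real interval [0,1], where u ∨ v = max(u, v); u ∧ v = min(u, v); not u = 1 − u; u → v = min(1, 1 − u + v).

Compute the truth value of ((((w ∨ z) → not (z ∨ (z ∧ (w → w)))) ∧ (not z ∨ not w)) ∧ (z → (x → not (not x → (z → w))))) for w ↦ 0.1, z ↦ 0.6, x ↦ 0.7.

(w ∨ z) = max(0.1, 0.6) = 0.6
(w → w): min(1, 1 − 0.1 + 0.1) = 1
(z ∧ (w → w)) = min(0.6, 1) = 0.6
(z ∨ (z ∧ (w → w))) = max(0.6, 0.6) = 0.6
not (z ∨ (z ∧ (w → w))): Łukasiewicz ¬ gives 1 − 0.6 = 0.4
((w ∨ z) → not (z ∨ (z ∧ (w → w)))): min(1, 1 − 0.6 + 0.4) = 0.8
not z: Łukasiewicz ¬ gives 1 − 0.6 = 0.4
not w: Łukasiewicz ¬ gives 1 − 0.1 = 0.9
(not z ∨ not w) = max(0.4, 0.9) = 0.9
(((w ∨ z) → not (z ∨ (z ∧ (w → w)))) ∧ (not z ∨ not w)) = min(0.8, 0.9) = 0.8
not x: Łukasiewicz ¬ gives 1 − 0.7 = 0.3
(z → w): min(1, 1 − 0.6 + 0.1) = 0.5
(not x → (z → w)): min(1, 1 − 0.3 + 0.5) = 1
not (not x → (z → w)): Łukasiewicz ¬ gives 1 − 1 = 0
(x → not (not x → (z → w))): min(1, 1 − 0.7 + 0) = 0.3
(z → (x → not (not x → (z → w)))): min(1, 1 − 0.6 + 0.3) = 0.7
((((w ∨ z) → not (z ∨ (z ∧ (w → w)))) ∧ (not z ∨ not w)) ∧ (z → (x → not (not x → (z → w))))) = min(0.8, 0.7) = 0.7

0.70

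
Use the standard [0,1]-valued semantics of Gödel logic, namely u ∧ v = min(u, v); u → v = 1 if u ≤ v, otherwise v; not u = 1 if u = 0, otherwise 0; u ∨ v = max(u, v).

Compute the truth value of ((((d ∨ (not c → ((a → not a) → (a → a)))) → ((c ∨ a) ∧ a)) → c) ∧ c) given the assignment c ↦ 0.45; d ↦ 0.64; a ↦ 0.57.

not c: Gödel ¬ of 0.45 = 0 (operand ≠ 0)
not a: Gödel ¬ of 0.57 = 0 (operand ≠ 0)
(a → not a): 0.57 > 0, so result = 0
(a → a): 0.57 ≤ 0.57, so result = 1
((a → not a) → (a → a)): 0 ≤ 1, so result = 1
(not c → ((a → not a) → (a → a))): 0 ≤ 1, so result = 1
(d ∨ (not c → ((a → not a) → (a → a)))) = max(0.64, 1) = 1
(c ∨ a) = max(0.45, 0.57) = 0.57
((c ∨ a) ∧ a) = min(0.57, 0.57) = 0.57
((d ∨ (not c → ((a → not a) → (a → a)))) → ((c ∨ a) ∧ a)): 1 > 0.57, so result = 0.57
(((d ∨ (not c → ((a → not a) → (a → a)))) → ((c ∨ a) ∧ a)) → c): 0.57 > 0.45, so result = 0.45
((((d ∨ (not c → ((a → not a) → (a → a)))) → ((c ∨ a) ∧ a)) → c) ∧ c) = min(0.45, 0.45) = 0.45

0.45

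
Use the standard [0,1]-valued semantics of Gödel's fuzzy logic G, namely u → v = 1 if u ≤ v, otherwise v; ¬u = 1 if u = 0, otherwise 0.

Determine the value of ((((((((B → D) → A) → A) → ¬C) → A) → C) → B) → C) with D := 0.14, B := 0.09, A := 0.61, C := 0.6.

(B → D): 0.09 ≤ 0.14, so result = 1
((B → D) → A): 1 > 0.61, so result = 0.61
(((B → D) → A) → A): 0.61 ≤ 0.61, so result = 1
¬C: Gödel ¬ of 0.6 = 0 (operand ≠ 0)
((((B → D) → A) → A) → ¬C): 1 > 0, so result = 0
(((((B → D) → A) → A) → ¬C) → A): 0 ≤ 0.61, so result = 1
((((((B → D) → A) → A) → ¬C) → A) → C): 1 > 0.6, so result = 0.6
(((((((B → D) → A) → A) → ¬C) → A) → C) → B): 0.6 > 0.09, so result = 0.09
((((((((B → D) → A) → A) → ¬C) → A) → C) → B) → C): 0.09 ≤ 0.6, so result = 1

1.00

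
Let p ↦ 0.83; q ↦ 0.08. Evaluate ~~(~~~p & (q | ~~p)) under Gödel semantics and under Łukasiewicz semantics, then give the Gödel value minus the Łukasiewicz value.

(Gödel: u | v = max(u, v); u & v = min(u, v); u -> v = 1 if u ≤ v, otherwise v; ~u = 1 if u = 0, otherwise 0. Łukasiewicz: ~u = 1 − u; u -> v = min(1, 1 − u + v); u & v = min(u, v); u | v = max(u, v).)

Gödel evaluation:
  ~p: Gödel ¬ of 0.83 = 0 (operand ≠ 0)
  ~~p: Gödel ¬ of 0 = 1 (operand is 0)
  ~~~p: Gödel ¬ of 1 = 0 (operand ≠ 0)
  ~p: Gödel ¬ of 0.83 = 0 (operand ≠ 0)
  ~~p: Gödel ¬ of 0 = 1 (operand is 0)
  (q | ~~p) = max(0.08, 1) = 1
  (~~~p & (q | ~~p)) = min(0, 1) = 0
  ~(~~~p & (q | ~~p)): Gödel ¬ of 0 = 1 (operand is 0)
  ~~(~~~p & (q | ~~p)): Gödel ¬ of 1 = 0 (operand ≠ 0)
  Gödel value = 0
Łukasiewicz evaluation:
  ~p: Łukasiewicz ¬ gives 1 − 0.83 = 0.17
  ~~p: Łukasiewicz ¬ gives 1 − 0.17 = 0.83
  ~~~p: Łukasiewicz ¬ gives 1 − 0.83 = 0.17
  ~p: Łukasiewicz ¬ gives 1 − 0.83 = 0.17
  ~~p: Łukasiewicz ¬ gives 1 − 0.17 = 0.83
  (q | ~~p) = max(0.08, 0.83) = 0.83
  (~~~p & (q | ~~p)) = min(0.17, 0.83) = 0.17
  ~(~~~p & (q | ~~p)): Łukasiewicz ¬ gives 1 − 0.17 = 0.83
  ~~(~~~p & (q | ~~p)): Łukasiewicz ¬ gives 1 − 0.83 = 0.17
  Łukasiewicz value = 0.17
Difference: 0 − 0.17 = -0.17

-0.17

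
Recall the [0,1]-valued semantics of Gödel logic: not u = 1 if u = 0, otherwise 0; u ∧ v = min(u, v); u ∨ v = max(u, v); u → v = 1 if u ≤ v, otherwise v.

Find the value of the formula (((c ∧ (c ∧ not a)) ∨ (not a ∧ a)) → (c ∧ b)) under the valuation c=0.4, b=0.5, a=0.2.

not a: Gödel ¬ of 0.2 = 0 (operand ≠ 0)
(c ∧ not a) = min(0.4, 0) = 0
(c ∧ (c ∧ not a)) = min(0.4, 0) = 0
not a: Gödel ¬ of 0.2 = 0 (operand ≠ 0)
(not a ∧ a) = min(0, 0.2) = 0
((c ∧ (c ∧ not a)) ∨ (not a ∧ a)) = max(0, 0) = 0
(c ∧ b) = min(0.4, 0.5) = 0.4
(((c ∧ (c ∧ not a)) ∨ (not a ∧ a)) → (c ∧ b)): 0 ≤ 0.4, so result = 1

1.00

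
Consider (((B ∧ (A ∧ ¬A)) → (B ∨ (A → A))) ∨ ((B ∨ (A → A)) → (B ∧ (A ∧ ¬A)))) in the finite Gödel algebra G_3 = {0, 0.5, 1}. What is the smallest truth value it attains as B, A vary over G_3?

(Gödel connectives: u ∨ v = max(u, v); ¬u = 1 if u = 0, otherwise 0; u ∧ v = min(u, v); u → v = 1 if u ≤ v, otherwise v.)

1.00

Every assignment gives 1. For instance at B = 0, A = 0:
  ¬A: Gödel ¬ of 0 = 1 (operand is 0)
  (A ∧ ¬A) = min(0, 1) = 0
  (B ∧ (A ∧ ¬A)) = min(0, 0) = 0
  (A → A): 0 ≤ 0, so result = 1
  (B ∨ (A → A)) = max(0, 1) = 1
  ((B ∧ (A ∧ ¬A)) → (B ∨ (A → A))): 0 ≤ 1, so result = 1
  (A → A): 0 ≤ 0, so result = 1
  (B ∨ (A → A)) = max(0, 1) = 1
  ¬A: Gödel ¬ of 0 = 1 (operand is 0)
  (A ∧ ¬A) = min(0, 1) = 0
  (B ∧ (A ∧ ¬A)) = min(0, 0) = 0
  ((B ∨ (A → A)) → (B ∧ (A ∧ ¬A))): 1 > 0, so result = 0
  (((B ∧ (A ∧ ¬A)) → (B ∨ (A → A))) ∨ ((B ∨ (A → A)) → (B ∧ (A ∧ ¬A)))) = max(1, 0) = 1
All 9 assignments give value 1 — the formula is a G_3-tautology.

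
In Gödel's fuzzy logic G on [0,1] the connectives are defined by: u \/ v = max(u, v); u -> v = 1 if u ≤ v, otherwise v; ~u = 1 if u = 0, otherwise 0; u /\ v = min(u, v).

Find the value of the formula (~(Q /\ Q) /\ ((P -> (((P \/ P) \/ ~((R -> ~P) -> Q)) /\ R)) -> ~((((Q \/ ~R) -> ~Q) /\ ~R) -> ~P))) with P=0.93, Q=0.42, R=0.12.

(Q /\ Q) = min(0.42, 0.42) = 0.42
~(Q /\ Q): Gödel ¬ of 0.42 = 0 (operand ≠ 0)
(P \/ P) = max(0.93, 0.93) = 0.93
~P: Gödel ¬ of 0.93 = 0 (operand ≠ 0)
(R -> ~P): 0.12 > 0, so result = 0
((R -> ~P) -> Q): 0 ≤ 0.42, so result = 1
~((R -> ~P) -> Q): Gödel ¬ of 1 = 0 (operand ≠ 0)
((P \/ P) \/ ~((R -> ~P) -> Q)) = max(0.93, 0) = 0.93
(((P \/ P) \/ ~((R -> ~P) -> Q)) /\ R) = min(0.93, 0.12) = 0.12
(P -> (((P \/ P) \/ ~((R -> ~P) -> Q)) /\ R)): 0.93 > 0.12, so result = 0.12
~R: Gödel ¬ of 0.12 = 0 (operand ≠ 0)
(Q \/ ~R) = max(0.42, 0) = 0.42
~Q: Gödel ¬ of 0.42 = 0 (operand ≠ 0)
((Q \/ ~R) -> ~Q): 0.42 > 0, so result = 0
~R: Gödel ¬ of 0.12 = 0 (operand ≠ 0)
(((Q \/ ~R) -> ~Q) /\ ~R) = min(0, 0) = 0
~P: Gödel ¬ of 0.93 = 0 (operand ≠ 0)
((((Q \/ ~R) -> ~Q) /\ ~R) -> ~P): 0 ≤ 0, so result = 1
~((((Q \/ ~R) -> ~Q) /\ ~R) -> ~P): Gödel ¬ of 1 = 0 (operand ≠ 0)
((P -> (((P \/ P) \/ ~((R -> ~P) -> Q)) /\ R)) -> ~((((Q \/ ~R) -> ~Q) /\ ~R) -> ~P)): 0.12 > 0, so result = 0
(~(Q /\ Q) /\ ((P -> (((P \/ P) \/ ~((R -> ~P) -> Q)) /\ R)) -> ~((((Q \/ ~R) -> ~Q) /\ ~R) -> ~P))) = min(0, 0) = 0

0.00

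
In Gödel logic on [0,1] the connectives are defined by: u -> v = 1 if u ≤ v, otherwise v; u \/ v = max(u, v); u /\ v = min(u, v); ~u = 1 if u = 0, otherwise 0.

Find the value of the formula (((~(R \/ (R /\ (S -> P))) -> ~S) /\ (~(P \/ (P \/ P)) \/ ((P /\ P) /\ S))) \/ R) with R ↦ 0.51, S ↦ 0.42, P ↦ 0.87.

0.51

(S -> P): 0.42 ≤ 0.87, so result = 1
(R /\ (S -> P)) = min(0.51, 1) = 0.51
(R \/ (R /\ (S -> P))) = max(0.51, 0.51) = 0.51
~(R \/ (R /\ (S -> P))): Gödel ¬ of 0.51 = 0 (operand ≠ 0)
~S: Gödel ¬ of 0.42 = 0 (operand ≠ 0)
(~(R \/ (R /\ (S -> P))) -> ~S): 0 ≤ 0, so result = 1
(P \/ P) = max(0.87, 0.87) = 0.87
(P \/ (P \/ P)) = max(0.87, 0.87) = 0.87
~(P \/ (P \/ P)): Gödel ¬ of 0.87 = 0 (operand ≠ 0)
(P /\ P) = min(0.87, 0.87) = 0.87
((P /\ P) /\ S) = min(0.87, 0.42) = 0.42
(~(P \/ (P \/ P)) \/ ((P /\ P) /\ S)) = max(0, 0.42) = 0.42
((~(R \/ (R /\ (S -> P))) -> ~S) /\ (~(P \/ (P \/ P)) \/ ((P /\ P) /\ S))) = min(1, 0.42) = 0.42
(((~(R \/ (R /\ (S -> P))) -> ~S) /\ (~(P \/ (P \/ P)) \/ ((P /\ P) /\ S))) \/ R) = max(0.42, 0.51) = 0.51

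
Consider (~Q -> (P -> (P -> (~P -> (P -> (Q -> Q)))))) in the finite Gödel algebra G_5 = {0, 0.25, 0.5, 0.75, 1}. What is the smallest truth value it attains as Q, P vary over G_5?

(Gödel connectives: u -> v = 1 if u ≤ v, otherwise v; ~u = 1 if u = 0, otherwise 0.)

Every assignment gives 1. For instance at Q = 0, P = 0:
  ~Q: Gödel ¬ of 0 = 1 (operand is 0)
  ~P: Gödel ¬ of 0 = 1 (operand is 0)
  (Q -> Q): 0 ≤ 0, so result = 1
  (P -> (Q -> Q)): 0 ≤ 1, so result = 1
  (~P -> (P -> (Q -> Q))): 1 ≤ 1, so result = 1
  (P -> (~P -> (P -> (Q -> Q)))): 0 ≤ 1, so result = 1
  (P -> (P -> (~P -> (P -> (Q -> Q))))): 0 ≤ 1, so result = 1
  (~Q -> (P -> (P -> (~P -> (P -> (Q -> Q)))))): 1 ≤ 1, so result = 1
All 25 assignments give value 1 — the formula is a G_5-tautology.

1.00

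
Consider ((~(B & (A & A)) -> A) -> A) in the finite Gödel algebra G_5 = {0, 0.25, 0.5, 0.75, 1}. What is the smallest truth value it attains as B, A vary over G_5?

The minimum is attained at B = 0.25, A = 0.25:
  (A & A) = min(0.25, 0.25) = 0.25
  (B & (A & A)) = min(0.25, 0.25) = 0.25
  ~(B & (A & A)): Gödel ¬ of 0.25 = 0 (operand ≠ 0)
  (~(B & (A & A)) -> A): 0 ≤ 0.25, so result = 1
  ((~(B & (A & A)) -> A) -> A): 1 > 0.25, so result = 0.25
Checking all 25 assignments confirms none give a value below 0.25.

0.25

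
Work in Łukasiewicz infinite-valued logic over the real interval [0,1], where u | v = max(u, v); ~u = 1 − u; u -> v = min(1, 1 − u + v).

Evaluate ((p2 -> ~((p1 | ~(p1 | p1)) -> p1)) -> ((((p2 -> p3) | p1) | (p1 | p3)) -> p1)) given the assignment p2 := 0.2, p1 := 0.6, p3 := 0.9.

0.80

(p1 | p1) = max(0.6, 0.6) = 0.6
~(p1 | p1): Łukasiewicz ¬ gives 1 − 0.6 = 0.4
(p1 | ~(p1 | p1)) = max(0.6, 0.4) = 0.6
((p1 | ~(p1 | p1)) -> p1): min(1, 1 − 0.6 + 0.6) = 1
~((p1 | ~(p1 | p1)) -> p1): Łukasiewicz ¬ gives 1 − 1 = 0
(p2 -> ~((p1 | ~(p1 | p1)) -> p1)): min(1, 1 − 0.2 + 0) = 0.8
(p2 -> p3): min(1, 1 − 0.2 + 0.9) = 1
((p2 -> p3) | p1) = max(1, 0.6) = 1
(p1 | p3) = max(0.6, 0.9) = 0.9
(((p2 -> p3) | p1) | (p1 | p3)) = max(1, 0.9) = 1
((((p2 -> p3) | p1) | (p1 | p3)) -> p1): min(1, 1 − 1 + 0.6) = 0.6
((p2 -> ~((p1 | ~(p1 | p1)) -> p1)) -> ((((p2 -> p3) | p1) | (p1 | p3)) -> p1)): min(1, 1 − 0.8 + 0.6) = 0.8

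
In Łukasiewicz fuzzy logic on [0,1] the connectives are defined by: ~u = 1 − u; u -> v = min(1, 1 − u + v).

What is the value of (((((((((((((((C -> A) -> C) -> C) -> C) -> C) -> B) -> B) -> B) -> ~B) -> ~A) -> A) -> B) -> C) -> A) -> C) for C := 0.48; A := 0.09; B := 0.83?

0.87

(C -> A): min(1, 1 − 0.48 + 0.09) = 0.61
((C -> A) -> C): min(1, 1 − 0.61 + 0.48) = 0.87
(((C -> A) -> C) -> C): min(1, 1 − 0.87 + 0.48) = 0.61
((((C -> A) -> C) -> C) -> C): min(1, 1 − 0.61 + 0.48) = 0.87
(((((C -> A) -> C) -> C) -> C) -> C): min(1, 1 − 0.87 + 0.48) = 0.61
((((((C -> A) -> C) -> C) -> C) -> C) -> B): min(1, 1 − 0.61 + 0.83) = 1
(((((((C -> A) -> C) -> C) -> C) -> C) -> B) -> B): min(1, 1 − 1 + 0.83) = 0.83
((((((((C -> A) -> C) -> C) -> C) -> C) -> B) -> B) -> B): min(1, 1 − 0.83 + 0.83) = 1
~B: Łukasiewicz ¬ gives 1 − 0.83 = 0.17
(((((((((C -> A) -> C) -> C) -> C) -> C) -> B) -> B) -> B) -> ~B): min(1, 1 − 1 + 0.17) = 0.17
~A: Łukasiewicz ¬ gives 1 − 0.09 = 0.91
((((((((((C -> A) -> C) -> C) -> C) -> C) -> B) -> B) -> B) -> ~B) -> ~A): min(1, 1 − 0.17 + 0.91) = 1
(((((((((((C -> A) -> C) -> C) -> C) -> C) -> B) -> B) -> B) -> ~B) -> ~A) -> A): min(1, 1 − 1 + 0.09) = 0.09
((((((((((((C -> A) -> C) -> C) -> C) -> C) -> B) -> B) -> B) -> ~B) -> ~A) -> A) -> B): min(1, 1 − 0.09 + 0.83) = 1
(((((((((((((C -> A) -> C) -> C) -> C) -> C) -> B) -> B) -> B) -> ~B) -> ~A) -> A) -> B) -> C): min(1, 1 − 1 + 0.48) = 0.48
((((((((((((((C -> A) -> C) -> C) -> C) -> C) -> B) -> B) -> B) -> ~B) -> ~A) -> A) -> B) -> C) -> A): min(1, 1 − 0.48 + 0.09) = 0.61
(((((((((((((((C -> A) -> C) -> C) -> C) -> C) -> B) -> B) -> B) -> ~B) -> ~A) -> A) -> B) -> C) -> A) -> C): min(1, 1 − 0.61 + 0.48) = 0.87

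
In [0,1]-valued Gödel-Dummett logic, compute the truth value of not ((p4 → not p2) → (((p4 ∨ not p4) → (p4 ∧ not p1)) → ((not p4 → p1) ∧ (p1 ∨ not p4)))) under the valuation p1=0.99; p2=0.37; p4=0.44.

0.00

not p2: Gödel ¬ of 0.37 = 0 (operand ≠ 0)
(p4 → not p2): 0.44 > 0, so result = 0
not p4: Gödel ¬ of 0.44 = 0 (operand ≠ 0)
(p4 ∨ not p4) = max(0.44, 0) = 0.44
not p1: Gödel ¬ of 0.99 = 0 (operand ≠ 0)
(p4 ∧ not p1) = min(0.44, 0) = 0
((p4 ∨ not p4) → (p4 ∧ not p1)): 0.44 > 0, so result = 0
not p4: Gödel ¬ of 0.44 = 0 (operand ≠ 0)
(not p4 → p1): 0 ≤ 0.99, so result = 1
not p4: Gödel ¬ of 0.44 = 0 (operand ≠ 0)
(p1 ∨ not p4) = max(0.99, 0) = 0.99
((not p4 → p1) ∧ (p1 ∨ not p4)) = min(1, 0.99) = 0.99
(((p4 ∨ not p4) → (p4 ∧ not p1)) → ((not p4 → p1) ∧ (p1 ∨ not p4))): 0 ≤ 0.99, so result = 1
((p4 → not p2) → (((p4 ∨ not p4) → (p4 ∧ not p1)) → ((not p4 → p1) ∧ (p1 ∨ not p4)))): 0 ≤ 1, so result = 1
not ((p4 → not p2) → (((p4 ∨ not p4) → (p4 ∧ not p1)) → ((not p4 → p1) ∧ (p1 ∨ not p4)))): Gödel ¬ of 1 = 0 (operand ≠ 0)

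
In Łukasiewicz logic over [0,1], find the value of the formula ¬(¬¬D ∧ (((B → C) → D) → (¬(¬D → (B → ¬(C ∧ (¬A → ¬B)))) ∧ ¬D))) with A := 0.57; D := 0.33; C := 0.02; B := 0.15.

0.67

¬D: Łukasiewicz ¬ gives 1 − 0.33 = 0.67
¬¬D: Łukasiewicz ¬ gives 1 − 0.67 = 0.33
(B → C): min(1, 1 − 0.15 + 0.02) = 0.87
((B → C) → D): min(1, 1 − 0.87 + 0.33) = 0.46
¬D: Łukasiewicz ¬ gives 1 − 0.33 = 0.67
¬A: Łukasiewicz ¬ gives 1 − 0.57 = 0.43
¬B: Łukasiewicz ¬ gives 1 − 0.15 = 0.85
(¬A → ¬B): min(1, 1 − 0.43 + 0.85) = 1
(C ∧ (¬A → ¬B)) = min(0.02, 1) = 0.02
¬(C ∧ (¬A → ¬B)): Łukasiewicz ¬ gives 1 − 0.02 = 0.98
(B → ¬(C ∧ (¬A → ¬B))): min(1, 1 − 0.15 + 0.98) = 1
(¬D → (B → ¬(C ∧ (¬A → ¬B)))): min(1, 1 − 0.67 + 1) = 1
¬(¬D → (B → ¬(C ∧ (¬A → ¬B)))): Łukasiewicz ¬ gives 1 − 1 = 0
¬D: Łukasiewicz ¬ gives 1 − 0.33 = 0.67
(¬(¬D → (B → ¬(C ∧ (¬A → ¬B)))) ∧ ¬D) = min(0, 0.67) = 0
(((B → C) → D) → (¬(¬D → (B → ¬(C ∧ (¬A → ¬B)))) ∧ ¬D)): min(1, 1 − 0.46 + 0) = 0.54
(¬¬D ∧ (((B → C) → D) → (¬(¬D → (B → ¬(C ∧ (¬A → ¬B)))) ∧ ¬D))) = min(0.33, 0.54) = 0.33
¬(¬¬D ∧ (((B → C) → D) → (¬(¬D → (B → ¬(C ∧ (¬A → ¬B)))) ∧ ¬D))): Łukasiewicz ¬ gives 1 − 0.33 = 0.67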